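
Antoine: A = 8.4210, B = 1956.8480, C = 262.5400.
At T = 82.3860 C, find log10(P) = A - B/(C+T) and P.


C+T = 344.9260
B/(C+T) = 5.6732
log10(P) = 8.4210 - 5.6732 = 2.7478
P = 10^2.7478 = 559.4483 mmHg

559.4483 mmHg


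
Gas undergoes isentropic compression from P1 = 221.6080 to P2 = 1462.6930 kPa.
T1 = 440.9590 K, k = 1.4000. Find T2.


(k-1)/k = 0.2857
(P2/P1)^exp = 1.7146
T2 = 440.9590 * 1.7146 = 756.0672 K

756.0672 K


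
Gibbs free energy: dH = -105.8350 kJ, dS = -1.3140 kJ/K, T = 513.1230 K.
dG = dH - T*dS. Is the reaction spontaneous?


T*dS = 513.1230 * -1.3140 = -674.2436 kJ
dG = -105.8350 + 674.2436 = 568.4086 kJ (non-spontaneous)

dG = 568.4086 kJ, non-spontaneous


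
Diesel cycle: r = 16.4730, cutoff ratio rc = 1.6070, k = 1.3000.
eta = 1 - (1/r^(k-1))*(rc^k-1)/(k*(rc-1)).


r^(k-1) = 2.3176
rc^k = 1.8528
eta = 0.5337 = 53.3699%

53.3699%


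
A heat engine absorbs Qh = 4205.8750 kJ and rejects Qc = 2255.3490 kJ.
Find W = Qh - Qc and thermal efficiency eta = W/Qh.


W = 4205.8750 - 2255.3490 = 1950.5260 kJ
eta = 1950.5260 / 4205.8750 = 0.4638 = 46.3762%

W = 1950.5260 kJ, eta = 46.3762%


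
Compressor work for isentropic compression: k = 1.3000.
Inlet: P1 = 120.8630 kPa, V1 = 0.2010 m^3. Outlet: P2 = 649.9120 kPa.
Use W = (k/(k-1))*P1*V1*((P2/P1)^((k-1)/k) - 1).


(k-1)/k = 0.2308
(P2/P1)^exp = 1.4743
W = 4.3333 * 120.8630 * 0.2010 * (1.4743 - 1) = 49.9322 kJ

49.9322 kJ


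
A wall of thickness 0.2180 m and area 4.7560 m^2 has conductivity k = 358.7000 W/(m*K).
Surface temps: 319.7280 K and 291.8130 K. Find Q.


dT = 27.9150 K
Q = 358.7000 * 4.7560 * 27.9150 / 0.2180 = 218451.1630 W

218451.1630 W


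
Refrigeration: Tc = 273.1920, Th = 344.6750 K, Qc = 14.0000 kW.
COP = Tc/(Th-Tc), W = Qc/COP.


COP = 273.1920 / 71.4830 = 3.8218
W = 14.0000 / 3.8218 = 3.6632 kW

COP = 3.8218, W = 3.6632 kW


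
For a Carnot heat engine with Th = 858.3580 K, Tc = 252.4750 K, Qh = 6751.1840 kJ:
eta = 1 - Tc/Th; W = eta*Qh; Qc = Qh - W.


eta = 1 - 252.4750/858.3580 = 0.7059
W = 0.7059 * 6751.1840 = 4765.4098 kJ
Qc = 6751.1840 - 4765.4098 = 1985.7742 kJ

eta = 70.5863%, W = 4765.4098 kJ, Qc = 1985.7742 kJ


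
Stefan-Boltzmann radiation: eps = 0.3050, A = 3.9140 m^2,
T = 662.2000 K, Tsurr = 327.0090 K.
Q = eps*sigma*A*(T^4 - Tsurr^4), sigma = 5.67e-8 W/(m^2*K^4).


T^4 = 1.9229e+11
Tsurr^4 = 1.1435e+10
Q = 0.3050 * 5.67e-8 * 3.9140 * 1.8085e+11 = 12241.4843 W

12241.4843 W


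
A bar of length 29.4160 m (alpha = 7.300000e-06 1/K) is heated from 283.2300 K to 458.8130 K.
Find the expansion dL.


dT = 175.5830 K
dL = 7.300000e-06 * 29.4160 * 175.5830 = 0.037704 m
L_final = 29.453704 m

dL = 0.037704 m


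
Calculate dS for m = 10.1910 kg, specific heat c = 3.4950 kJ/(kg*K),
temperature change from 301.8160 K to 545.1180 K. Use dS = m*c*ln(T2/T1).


T2/T1 = 1.8061
ln(T2/T1) = 0.5912
dS = 10.1910 * 3.4950 * 0.5912 = 21.0565 kJ/K

21.0565 kJ/K


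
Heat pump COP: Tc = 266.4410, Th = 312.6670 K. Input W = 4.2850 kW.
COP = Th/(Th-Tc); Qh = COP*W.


COP = 312.6670 / 46.2260 = 6.7639
Qh = 6.7639 * 4.2850 = 28.9832 kW

COP = 6.7639, Qh = 28.9832 kW


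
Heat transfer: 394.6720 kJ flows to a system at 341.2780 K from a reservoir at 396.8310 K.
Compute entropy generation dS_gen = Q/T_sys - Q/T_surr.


dS_sys = 394.6720/341.2780 = 1.1565 kJ/K
dS_surr = -394.6720/396.8310 = -0.9946 kJ/K
dS_gen = 1.1565 - 0.9946 = 0.1619 kJ/K (irreversible)

dS_gen = 0.1619 kJ/K, irreversible


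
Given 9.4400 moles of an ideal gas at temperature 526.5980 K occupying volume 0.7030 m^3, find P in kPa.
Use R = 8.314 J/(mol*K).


P = nRT/V = 9.4400 * 8.314 * 526.5980 / 0.7030
= 41329.6017 / 0.7030 = 58790.3296 Pa = 58.7903 kPa

58.7903 kPa


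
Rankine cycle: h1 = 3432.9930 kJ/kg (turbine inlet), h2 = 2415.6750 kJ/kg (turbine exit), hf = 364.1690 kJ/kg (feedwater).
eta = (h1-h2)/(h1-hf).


W = 1017.3180 kJ/kg
Q_in = 3068.8240 kJ/kg
eta = 0.3315 = 33.1501%

eta = 33.1501%


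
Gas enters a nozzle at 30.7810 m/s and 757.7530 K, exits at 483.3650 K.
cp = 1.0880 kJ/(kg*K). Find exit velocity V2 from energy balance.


dT = 274.3880 K
2*cp*1000*dT = 597068.2880
V1^2 = 947.4700
V2 = sqrt(598015.7580) = 773.3148 m/s

773.3148 m/s


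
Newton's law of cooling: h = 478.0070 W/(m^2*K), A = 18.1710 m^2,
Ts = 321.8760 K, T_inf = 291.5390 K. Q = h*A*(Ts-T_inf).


dT = 30.3370 K
Q = 478.0070 * 18.1710 * 30.3370 = 263503.0925 W

263503.0925 W


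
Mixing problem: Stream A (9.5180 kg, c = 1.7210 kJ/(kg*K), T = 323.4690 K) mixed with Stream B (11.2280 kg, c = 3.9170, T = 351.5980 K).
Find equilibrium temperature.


num = 20761.8836
den = 60.3606
Tf = 343.9644 K

343.9644 K


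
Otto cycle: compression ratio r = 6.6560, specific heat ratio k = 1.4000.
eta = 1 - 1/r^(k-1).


r^(k-1) = 2.1344
eta = 1 - 1/2.1344 = 0.5315 = 53.1495%

53.1495%


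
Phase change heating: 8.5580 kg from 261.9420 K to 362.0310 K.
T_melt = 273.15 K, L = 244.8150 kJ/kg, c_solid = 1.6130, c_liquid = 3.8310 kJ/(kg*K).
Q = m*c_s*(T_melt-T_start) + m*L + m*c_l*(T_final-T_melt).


Q1 (sensible, solid) = 8.5580 * 1.6130 * 11.2080 = 154.7158 kJ
Q2 (latent) = 8.5580 * 244.8150 = 2095.1268 kJ
Q3 (sensible, liquid) = 8.5580 * 3.8310 * 88.8810 = 2914.0256 kJ
Q_total = 5163.8682 kJ

5163.8682 kJ


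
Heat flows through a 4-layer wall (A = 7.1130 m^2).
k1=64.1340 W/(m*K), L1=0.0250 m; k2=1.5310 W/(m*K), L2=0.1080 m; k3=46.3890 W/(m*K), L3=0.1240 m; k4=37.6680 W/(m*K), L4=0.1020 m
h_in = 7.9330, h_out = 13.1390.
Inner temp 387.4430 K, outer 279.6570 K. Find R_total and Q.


R_conv_in = 1/(7.9330*7.1130) = 0.0177
R_1 = 0.0250/(64.1340*7.1130) = 5.4802e-05
R_2 = 0.1080/(1.5310*7.1130) = 0.0099
R_3 = 0.1240/(46.3890*7.1130) = 0.0004
R_4 = 0.1020/(37.6680*7.1130) = 0.0004
R_conv_out = 1/(13.1390*7.1130) = 0.0107
R_total = 0.0392 K/W
Q = 107.7860 / 0.0392 = 2753.1158 W

R_total = 0.0392 K/W, Q = 2753.1158 W


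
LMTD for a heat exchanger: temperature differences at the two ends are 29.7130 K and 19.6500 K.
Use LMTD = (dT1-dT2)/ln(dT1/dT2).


dT1/dT2 = 1.5121
ln(dT1/dT2) = 0.4135
LMTD = 10.0630 / 0.4135 = 24.3357 K

24.3357 K


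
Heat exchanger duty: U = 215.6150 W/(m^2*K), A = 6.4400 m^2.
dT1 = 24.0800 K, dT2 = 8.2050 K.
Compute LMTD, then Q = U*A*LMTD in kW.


LMTD = 14.7450 K
Q = 215.6150 * 6.4400 * 14.7450 = 20474.2928 W = 20.4743 kW

20.4743 kW


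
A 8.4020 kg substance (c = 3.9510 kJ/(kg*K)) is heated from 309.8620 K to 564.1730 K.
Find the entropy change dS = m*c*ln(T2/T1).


T2/T1 = 1.8207
ln(T2/T1) = 0.5992
dS = 8.4020 * 3.9510 * 0.5992 = 19.8923 kJ/K

19.8923 kJ/K


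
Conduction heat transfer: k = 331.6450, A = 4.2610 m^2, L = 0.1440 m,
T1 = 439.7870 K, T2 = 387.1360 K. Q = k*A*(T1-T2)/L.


dT = 52.6510 K
Q = 331.6450 * 4.2610 * 52.6510 / 0.1440 = 516688.8865 W

516688.8865 W


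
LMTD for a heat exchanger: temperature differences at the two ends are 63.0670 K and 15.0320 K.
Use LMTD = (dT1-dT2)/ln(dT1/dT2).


dT1/dT2 = 4.1955
ln(dT1/dT2) = 1.4340
LMTD = 48.0350 / 1.4340 = 33.4968 K

33.4968 K


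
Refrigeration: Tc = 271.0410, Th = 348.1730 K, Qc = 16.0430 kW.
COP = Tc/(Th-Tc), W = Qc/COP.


COP = 271.0410 / 77.1320 = 3.5140
W = 16.0430 / 3.5140 = 4.5655 kW

COP = 3.5140, W = 4.5655 kW


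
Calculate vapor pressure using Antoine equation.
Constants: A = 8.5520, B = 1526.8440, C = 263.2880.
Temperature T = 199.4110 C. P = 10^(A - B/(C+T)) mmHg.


C+T = 462.6990
B/(C+T) = 3.2999
log10(P) = 8.5520 - 3.2999 = 5.2521
P = 10^5.2521 = 178704.5085 mmHg

178704.5085 mmHg


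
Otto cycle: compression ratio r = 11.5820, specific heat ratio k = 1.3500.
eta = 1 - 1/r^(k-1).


r^(k-1) = 2.3568
eta = 1 - 1/2.3568 = 0.5757 = 57.5697%

57.5697%


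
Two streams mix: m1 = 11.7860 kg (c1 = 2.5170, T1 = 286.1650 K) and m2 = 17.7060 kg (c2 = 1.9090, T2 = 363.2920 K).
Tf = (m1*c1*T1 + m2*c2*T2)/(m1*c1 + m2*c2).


num = 20768.7318
den = 63.4661
Tf = 327.2413 K

327.2413 K


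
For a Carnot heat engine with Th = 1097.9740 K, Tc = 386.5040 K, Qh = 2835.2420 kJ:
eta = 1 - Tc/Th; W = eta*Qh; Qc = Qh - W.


eta = 1 - 386.5040/1097.9740 = 0.6480
W = 0.6480 * 2835.2420 = 1837.1925 kJ
Qc = 2835.2420 - 1837.1925 = 998.0495 kJ

eta = 64.7984%, W = 1837.1925 kJ, Qc = 998.0495 kJ


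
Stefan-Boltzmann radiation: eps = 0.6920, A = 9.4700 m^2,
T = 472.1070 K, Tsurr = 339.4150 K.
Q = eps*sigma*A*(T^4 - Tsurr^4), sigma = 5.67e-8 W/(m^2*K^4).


T^4 = 4.9678e+10
Tsurr^4 = 1.3272e+10
Q = 0.6920 * 5.67e-8 * 9.4700 * 3.6406e+10 = 13527.3698 W

13527.3698 W


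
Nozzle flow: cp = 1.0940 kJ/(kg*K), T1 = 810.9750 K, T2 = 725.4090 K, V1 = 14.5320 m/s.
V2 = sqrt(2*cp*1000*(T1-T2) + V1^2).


dT = 85.5660 K
2*cp*1000*dT = 187218.4080
V1^2 = 211.1790
V2 = sqrt(187429.5870) = 432.9314 m/s

432.9314 m/s


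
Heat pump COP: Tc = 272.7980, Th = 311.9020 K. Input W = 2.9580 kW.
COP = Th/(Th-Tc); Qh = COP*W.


COP = 311.9020 / 39.1040 = 7.9762
Qh = 7.9762 * 2.9580 = 23.5937 kW

COP = 7.9762, Qh = 23.5937 kW


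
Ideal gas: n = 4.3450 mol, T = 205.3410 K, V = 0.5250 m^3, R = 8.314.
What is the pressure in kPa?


P = nRT/V = 4.3450 * 8.314 * 205.3410 / 0.5250
= 7417.8060 / 0.5250 = 14129.1544 Pa = 14.1292 kPa

14.1292 kPa


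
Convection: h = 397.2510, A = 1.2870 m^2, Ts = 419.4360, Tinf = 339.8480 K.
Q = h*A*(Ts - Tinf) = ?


dT = 79.5880 K
Q = 397.2510 * 1.2870 * 79.5880 = 40690.3230 W

40690.3230 W


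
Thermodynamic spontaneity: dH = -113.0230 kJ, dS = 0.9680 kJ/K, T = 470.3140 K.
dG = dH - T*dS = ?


T*dS = 470.3140 * 0.9680 = 455.2640 kJ
dG = -113.0230 - 455.2640 = -568.2870 kJ (spontaneous)

dG = -568.2870 kJ, spontaneous


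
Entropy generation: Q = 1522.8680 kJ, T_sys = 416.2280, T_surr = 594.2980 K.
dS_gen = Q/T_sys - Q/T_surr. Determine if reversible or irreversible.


dS_sys = 1522.8680/416.2280 = 3.6587 kJ/K
dS_surr = -1522.8680/594.2980 = -2.5625 kJ/K
dS_gen = 3.6587 - 2.5625 = 1.0963 kJ/K (irreversible)

dS_gen = 1.0963 kJ/K, irreversible


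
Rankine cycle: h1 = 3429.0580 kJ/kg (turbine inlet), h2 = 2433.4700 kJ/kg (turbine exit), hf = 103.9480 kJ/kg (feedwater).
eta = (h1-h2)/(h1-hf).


W = 995.5880 kJ/kg
Q_in = 3325.1100 kJ/kg
eta = 0.2994 = 29.9415%

eta = 29.9415%


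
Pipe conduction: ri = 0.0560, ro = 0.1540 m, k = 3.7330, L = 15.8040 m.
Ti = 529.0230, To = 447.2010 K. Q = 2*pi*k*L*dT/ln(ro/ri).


dT = 81.8220 K
ln(ro/ri) = 1.0116
Q = 2*pi*3.7330*15.8040*81.8220 / 1.0116 = 29982.3561 W

29982.3561 W


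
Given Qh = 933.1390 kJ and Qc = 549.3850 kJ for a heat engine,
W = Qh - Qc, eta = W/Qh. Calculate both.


W = 933.1390 - 549.3850 = 383.7540 kJ
eta = 383.7540 / 933.1390 = 0.4113 = 41.1251%

W = 383.7540 kJ, eta = 41.1251%


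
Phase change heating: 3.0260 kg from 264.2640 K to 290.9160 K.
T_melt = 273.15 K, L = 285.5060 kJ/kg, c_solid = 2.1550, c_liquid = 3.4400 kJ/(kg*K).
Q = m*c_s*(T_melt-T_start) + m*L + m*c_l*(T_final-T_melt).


Q1 (sensible, solid) = 3.0260 * 2.1550 * 8.8860 = 57.9459 kJ
Q2 (latent) = 3.0260 * 285.5060 = 863.9412 kJ
Q3 (sensible, liquid) = 3.0260 * 3.4400 * 17.7660 = 184.9341 kJ
Q_total = 1106.8211 kJ

1106.8211 kJ


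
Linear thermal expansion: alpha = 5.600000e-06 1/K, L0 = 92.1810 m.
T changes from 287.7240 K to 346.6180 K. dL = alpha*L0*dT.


dT = 58.8940 K
dL = 5.600000e-06 * 92.1810 * 58.8940 = 0.030402 m
L_final = 92.211402 m

dL = 0.030402 m


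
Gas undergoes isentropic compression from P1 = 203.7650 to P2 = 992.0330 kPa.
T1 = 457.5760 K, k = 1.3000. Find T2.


(k-1)/k = 0.2308
(P2/P1)^exp = 1.4409
T2 = 457.5760 * 1.4409 = 659.3154 K

659.3154 K


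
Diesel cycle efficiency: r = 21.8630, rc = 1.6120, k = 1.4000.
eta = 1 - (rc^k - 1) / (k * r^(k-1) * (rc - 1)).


r^(k-1) = 3.4347
rc^k = 1.9512
eta = 0.6768 = 67.6758%

67.6758%


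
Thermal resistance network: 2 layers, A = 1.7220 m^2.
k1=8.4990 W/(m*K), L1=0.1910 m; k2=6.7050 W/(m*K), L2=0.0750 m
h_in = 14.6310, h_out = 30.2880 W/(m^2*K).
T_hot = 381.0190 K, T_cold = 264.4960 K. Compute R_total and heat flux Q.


R_conv_in = 1/(14.6310*1.7220) = 0.0397
R_1 = 0.1910/(8.4990*1.7220) = 0.0131
R_2 = 0.0750/(6.7050*1.7220) = 0.0065
R_conv_out = 1/(30.2880*1.7220) = 0.0192
R_total = 0.0784 K/W
Q = 116.5230 / 0.0784 = 1486.0589 W

R_total = 0.0784 K/W, Q = 1486.0589 W


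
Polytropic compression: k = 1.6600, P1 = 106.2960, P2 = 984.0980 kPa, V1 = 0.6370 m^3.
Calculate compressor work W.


(k-1)/k = 0.3976
(P2/P1)^exp = 2.4226
W = 2.5152 * 106.2960 * 0.6370 * (2.4226 - 1) = 242.2700 kJ

242.2700 kJ


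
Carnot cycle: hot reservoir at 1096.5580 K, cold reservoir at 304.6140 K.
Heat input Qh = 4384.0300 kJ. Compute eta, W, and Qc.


eta = 1 - 304.6140/1096.5580 = 0.7222
W = 0.7222 * 4384.0300 = 3166.1857 kJ
Qc = 4384.0300 - 3166.1857 = 1217.8443 kJ

eta = 72.2209%, W = 3166.1857 kJ, Qc = 1217.8443 kJ


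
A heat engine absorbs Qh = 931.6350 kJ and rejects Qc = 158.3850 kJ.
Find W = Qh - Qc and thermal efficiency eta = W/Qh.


W = 931.6350 - 158.3850 = 773.2500 kJ
eta = 773.2500 / 931.6350 = 0.8300 = 82.9992%

W = 773.2500 kJ, eta = 82.9992%


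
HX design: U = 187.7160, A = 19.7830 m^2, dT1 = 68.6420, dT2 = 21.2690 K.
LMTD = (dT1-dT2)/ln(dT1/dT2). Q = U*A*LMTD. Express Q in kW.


LMTD = 40.4326 K
Q = 187.7160 * 19.7830 * 40.4326 = 150149.8695 W = 150.1499 kW

150.1499 kW


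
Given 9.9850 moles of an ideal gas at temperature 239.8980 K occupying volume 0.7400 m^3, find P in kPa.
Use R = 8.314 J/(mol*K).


P = nRT/V = 9.9850 * 8.314 * 239.8980 / 0.7400
= 19915.2020 / 0.7400 = 26912.4352 Pa = 26.9124 kPa

26.9124 kPa


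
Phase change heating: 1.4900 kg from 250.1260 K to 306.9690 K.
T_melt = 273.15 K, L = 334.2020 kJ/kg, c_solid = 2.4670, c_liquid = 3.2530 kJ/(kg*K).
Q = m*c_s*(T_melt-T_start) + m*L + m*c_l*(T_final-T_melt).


Q1 (sensible, solid) = 1.4900 * 2.4670 * 23.0240 = 84.6323 kJ
Q2 (latent) = 1.4900 * 334.2020 = 497.9610 kJ
Q3 (sensible, liquid) = 1.4900 * 3.2530 * 33.8190 = 163.9197 kJ
Q_total = 746.5130 kJ

746.5130 kJ


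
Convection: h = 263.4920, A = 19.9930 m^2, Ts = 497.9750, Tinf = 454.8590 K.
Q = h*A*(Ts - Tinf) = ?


dT = 43.1160 K
Q = 263.4920 * 19.9930 * 43.1160 = 227134.8964 W

227134.8964 W


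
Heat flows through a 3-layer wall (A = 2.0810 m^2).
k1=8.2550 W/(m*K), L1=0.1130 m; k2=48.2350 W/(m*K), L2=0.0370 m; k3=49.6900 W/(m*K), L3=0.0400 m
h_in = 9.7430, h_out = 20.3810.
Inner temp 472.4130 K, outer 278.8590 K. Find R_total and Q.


R_conv_in = 1/(9.7430*2.0810) = 0.0493
R_1 = 0.1130/(8.2550*2.0810) = 0.0066
R_2 = 0.0370/(48.2350*2.0810) = 0.0004
R_3 = 0.0400/(49.6900*2.0810) = 0.0004
R_conv_out = 1/(20.3810*2.0810) = 0.0236
R_total = 0.0802 K/W
Q = 193.5540 / 0.0802 = 2412.4138 W

R_total = 0.0802 K/W, Q = 2412.4138 W


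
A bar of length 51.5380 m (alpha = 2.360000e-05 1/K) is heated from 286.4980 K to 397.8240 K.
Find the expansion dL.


dT = 111.3260 K
dL = 2.360000e-05 * 51.5380 * 111.3260 = 0.135405 m
L_final = 51.673405 m

dL = 0.135405 m


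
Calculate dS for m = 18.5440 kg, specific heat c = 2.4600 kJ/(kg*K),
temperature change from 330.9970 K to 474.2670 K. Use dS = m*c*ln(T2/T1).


T2/T1 = 1.4328
ln(T2/T1) = 0.3597
dS = 18.5440 * 2.4600 * 0.3597 = 16.4071 kJ/K

16.4071 kJ/K


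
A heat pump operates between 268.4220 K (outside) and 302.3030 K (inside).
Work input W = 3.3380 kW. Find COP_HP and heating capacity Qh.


COP = 302.3030 / 33.8810 = 8.9225
Qh = 8.9225 * 3.3380 = 29.7833 kW

COP = 8.9225, Qh = 29.7833 kW


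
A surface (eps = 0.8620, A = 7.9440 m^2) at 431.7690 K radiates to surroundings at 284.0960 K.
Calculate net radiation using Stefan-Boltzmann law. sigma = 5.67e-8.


T^4 = 3.4754e+10
Tsurr^4 = 6.5142e+09
Q = 0.8620 * 5.67e-8 * 7.9440 * 2.8240e+10 = 10964.5949 W

10964.5949 W


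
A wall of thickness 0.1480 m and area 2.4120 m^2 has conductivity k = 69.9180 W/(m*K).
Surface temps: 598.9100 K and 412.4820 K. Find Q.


dT = 186.4280 K
Q = 69.9180 * 2.4120 * 186.4280 / 0.1480 = 212429.9395 W

212429.9395 W


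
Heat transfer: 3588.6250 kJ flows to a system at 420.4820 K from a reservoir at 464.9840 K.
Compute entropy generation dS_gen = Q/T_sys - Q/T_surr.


dS_sys = 3588.6250/420.4820 = 8.5346 kJ/K
dS_surr = -3588.6250/464.9840 = -7.7177 kJ/K
dS_gen = 8.5346 - 7.7177 = 0.8168 kJ/K (irreversible)

dS_gen = 0.8168 kJ/K, irreversible


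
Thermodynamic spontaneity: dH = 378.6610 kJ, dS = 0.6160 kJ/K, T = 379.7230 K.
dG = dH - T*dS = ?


T*dS = 379.7230 * 0.6160 = 233.9094 kJ
dG = 378.6610 - 233.9094 = 144.7516 kJ (non-spontaneous)

dG = 144.7516 kJ, non-spontaneous


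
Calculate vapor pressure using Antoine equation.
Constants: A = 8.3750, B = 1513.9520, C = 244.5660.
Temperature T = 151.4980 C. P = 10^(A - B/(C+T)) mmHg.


C+T = 396.0640
B/(C+T) = 3.8225
log10(P) = 8.3750 - 3.8225 = 4.5525
P = 10^4.5525 = 35686.7226 mmHg

35686.7226 mmHg


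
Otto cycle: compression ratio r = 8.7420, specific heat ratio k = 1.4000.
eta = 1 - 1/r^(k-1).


r^(k-1) = 2.3804
eta = 1 - 1/2.3804 = 0.5799 = 57.9897%

57.9897%


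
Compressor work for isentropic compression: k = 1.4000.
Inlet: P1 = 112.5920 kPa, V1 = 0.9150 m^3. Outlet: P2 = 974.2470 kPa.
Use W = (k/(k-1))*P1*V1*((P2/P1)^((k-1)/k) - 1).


(k-1)/k = 0.2857
(P2/P1)^exp = 1.8525
W = 3.5000 * 112.5920 * 0.9150 * (1.8525 - 1) = 307.3944 kJ

307.3944 kJ


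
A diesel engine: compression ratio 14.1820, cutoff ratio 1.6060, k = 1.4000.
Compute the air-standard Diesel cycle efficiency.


r^(k-1) = 2.8887
rc^k = 1.9411
eta = 0.6160 = 61.6000%

61.6000%


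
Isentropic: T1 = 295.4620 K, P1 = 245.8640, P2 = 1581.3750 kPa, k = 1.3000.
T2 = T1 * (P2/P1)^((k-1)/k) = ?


(k-1)/k = 0.2308
(P2/P1)^exp = 1.5365
T2 = 295.4620 * 1.5365 = 453.9851 K

453.9851 K


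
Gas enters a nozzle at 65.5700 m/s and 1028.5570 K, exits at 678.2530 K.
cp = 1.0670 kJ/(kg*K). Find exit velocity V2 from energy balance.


dT = 350.3040 K
2*cp*1000*dT = 747548.7360
V1^2 = 4299.4249
V2 = sqrt(751848.1609) = 867.0918 m/s

867.0918 m/s


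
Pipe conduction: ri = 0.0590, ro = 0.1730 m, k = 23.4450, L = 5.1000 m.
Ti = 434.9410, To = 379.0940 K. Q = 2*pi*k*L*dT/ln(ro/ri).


dT = 55.8470 K
ln(ro/ri) = 1.0758
Q = 2*pi*23.4450*5.1000*55.8470 / 1.0758 = 39002.0199 W

39002.0199 W


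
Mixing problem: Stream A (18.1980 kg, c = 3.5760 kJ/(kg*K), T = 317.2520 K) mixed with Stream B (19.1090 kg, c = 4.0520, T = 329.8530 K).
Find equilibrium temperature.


num = 46185.9147
den = 142.5057
Tf = 324.0987 K

324.0987 K


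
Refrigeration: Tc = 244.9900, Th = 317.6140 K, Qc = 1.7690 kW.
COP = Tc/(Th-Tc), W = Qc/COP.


COP = 244.9900 / 72.6240 = 3.3734
W = 1.7690 / 3.3734 = 0.5244 kW

COP = 3.3734, W = 0.5244 kW


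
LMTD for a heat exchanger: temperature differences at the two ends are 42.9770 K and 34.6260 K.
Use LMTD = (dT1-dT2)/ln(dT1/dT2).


dT1/dT2 = 1.2412
ln(dT1/dT2) = 0.2161
LMTD = 8.3510 / 0.2161 = 38.6513 K

38.6513 K


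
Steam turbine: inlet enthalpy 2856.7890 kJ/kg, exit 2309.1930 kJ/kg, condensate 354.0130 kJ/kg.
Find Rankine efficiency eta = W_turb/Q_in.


W = 547.5960 kJ/kg
Q_in = 2502.7760 kJ/kg
eta = 0.2188 = 21.8795%

eta = 21.8795%


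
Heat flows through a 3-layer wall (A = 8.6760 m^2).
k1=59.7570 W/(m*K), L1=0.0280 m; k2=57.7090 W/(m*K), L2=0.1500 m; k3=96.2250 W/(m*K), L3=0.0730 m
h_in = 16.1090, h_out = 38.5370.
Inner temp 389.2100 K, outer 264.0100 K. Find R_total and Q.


R_conv_in = 1/(16.1090*8.6760) = 0.0072
R_1 = 0.0280/(59.7570*8.6760) = 5.4007e-05
R_2 = 0.1500/(57.7090*8.6760) = 0.0003
R_3 = 0.0730/(96.2250*8.6760) = 8.7441e-05
R_conv_out = 1/(38.5370*8.6760) = 0.0030
R_total = 0.0106 K/W
Q = 125.2000 / 0.0106 = 11825.8465 W

R_total = 0.0106 K/W, Q = 11825.8465 W


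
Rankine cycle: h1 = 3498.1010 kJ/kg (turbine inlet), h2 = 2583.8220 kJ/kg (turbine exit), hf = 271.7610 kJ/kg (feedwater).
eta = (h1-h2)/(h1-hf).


W = 914.2790 kJ/kg
Q_in = 3226.3400 kJ/kg
eta = 0.2834 = 28.3380%

eta = 28.3380%


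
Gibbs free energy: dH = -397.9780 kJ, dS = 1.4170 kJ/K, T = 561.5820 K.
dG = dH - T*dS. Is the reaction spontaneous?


T*dS = 561.5820 * 1.4170 = 795.7617 kJ
dG = -397.9780 - 795.7617 = -1193.7397 kJ (spontaneous)

dG = -1193.7397 kJ, spontaneous


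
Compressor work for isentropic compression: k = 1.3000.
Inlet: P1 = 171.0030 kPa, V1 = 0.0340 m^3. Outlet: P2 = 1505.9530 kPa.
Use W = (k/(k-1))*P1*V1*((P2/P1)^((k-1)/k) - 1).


(k-1)/k = 0.2308
(P2/P1)^exp = 1.6521
W = 4.3333 * 171.0030 * 0.0340 * (1.6521 - 1) = 16.4289 kJ

16.4289 kJ


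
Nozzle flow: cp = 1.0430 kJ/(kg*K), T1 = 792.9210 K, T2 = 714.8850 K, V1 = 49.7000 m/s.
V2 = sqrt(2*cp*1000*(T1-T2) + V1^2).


dT = 78.0360 K
2*cp*1000*dT = 162783.0960
V1^2 = 2470.0900
V2 = sqrt(165253.1860) = 406.5135 m/s

406.5135 m/s


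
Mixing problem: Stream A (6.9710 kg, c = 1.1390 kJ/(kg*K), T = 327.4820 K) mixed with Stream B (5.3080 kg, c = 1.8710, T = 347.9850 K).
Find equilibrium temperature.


num = 6056.1292
den = 17.8712
Tf = 338.8758 K

338.8758 K


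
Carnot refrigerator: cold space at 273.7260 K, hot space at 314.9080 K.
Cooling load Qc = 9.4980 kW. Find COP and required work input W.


COP = 273.7260 / 41.1820 = 6.6467
W = 9.4980 / 6.6467 = 1.4290 kW

COP = 6.6467, W = 1.4290 kW


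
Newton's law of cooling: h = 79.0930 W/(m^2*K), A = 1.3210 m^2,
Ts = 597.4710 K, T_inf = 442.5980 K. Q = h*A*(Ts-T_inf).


dT = 154.8730 K
Q = 79.0930 * 1.3210 * 154.8730 = 16181.4180 W

16181.4180 W


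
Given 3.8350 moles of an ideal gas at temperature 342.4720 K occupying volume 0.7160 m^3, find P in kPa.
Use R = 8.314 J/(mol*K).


P = nRT/V = 3.8350 * 8.314 * 342.4720 / 0.7160
= 10919.4423 / 0.7160 = 15250.6178 Pa = 15.2506 kPa

15.2506 kPa


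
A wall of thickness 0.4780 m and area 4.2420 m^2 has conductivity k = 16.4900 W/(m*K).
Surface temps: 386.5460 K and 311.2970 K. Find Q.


dT = 75.2490 K
Q = 16.4900 * 4.2420 * 75.2490 / 0.4780 = 11011.9481 W

11011.9481 W


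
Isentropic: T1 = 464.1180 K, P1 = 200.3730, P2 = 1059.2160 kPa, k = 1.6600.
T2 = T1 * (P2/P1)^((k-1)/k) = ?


(k-1)/k = 0.3976
(P2/P1)^exp = 1.9387
T2 = 464.1180 * 1.9387 = 899.7959 K

899.7959 K


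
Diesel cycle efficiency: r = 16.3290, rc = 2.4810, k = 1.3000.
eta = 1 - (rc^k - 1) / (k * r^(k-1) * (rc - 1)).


r^(k-1) = 2.3115
rc^k = 3.2585
eta = 0.4925 = 49.2508%

49.2508%


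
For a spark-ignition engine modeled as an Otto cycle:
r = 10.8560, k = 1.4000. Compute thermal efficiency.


r^(k-1) = 2.5958
eta = 1 - 1/2.5958 = 0.6148 = 61.4759%

61.4759%


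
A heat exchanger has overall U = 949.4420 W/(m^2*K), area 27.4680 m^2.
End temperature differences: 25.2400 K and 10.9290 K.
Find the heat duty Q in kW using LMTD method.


LMTD = 17.0978 K
Q = 949.4420 * 27.4680 * 17.0978 = 445897.1468 W = 445.8971 kW

445.8971 kW


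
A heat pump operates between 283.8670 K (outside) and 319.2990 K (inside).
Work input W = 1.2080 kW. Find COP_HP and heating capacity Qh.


COP = 319.2990 / 35.4320 = 9.0116
Qh = 9.0116 * 1.2080 = 10.8860 kW

COP = 9.0116, Qh = 10.8860 kW


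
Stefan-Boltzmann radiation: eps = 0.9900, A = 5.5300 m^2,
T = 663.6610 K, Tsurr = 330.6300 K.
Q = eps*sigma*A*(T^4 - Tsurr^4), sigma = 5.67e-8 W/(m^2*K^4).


T^4 = 1.9399e+11
Tsurr^4 = 1.1950e+10
Q = 0.9900 * 5.67e-8 * 5.5300 * 1.8204e+11 = 56508.8367 W

56508.8367 W


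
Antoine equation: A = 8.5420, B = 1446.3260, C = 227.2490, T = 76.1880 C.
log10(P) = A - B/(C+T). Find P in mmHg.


C+T = 303.4370
B/(C+T) = 4.7665
log10(P) = 8.5420 - 4.7665 = 3.7755
P = 10^3.7755 = 5963.7756 mmHg

5963.7756 mmHg


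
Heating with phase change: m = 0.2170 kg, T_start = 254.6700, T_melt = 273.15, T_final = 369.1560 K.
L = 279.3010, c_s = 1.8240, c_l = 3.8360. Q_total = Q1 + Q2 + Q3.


Q1 (sensible, solid) = 0.2170 * 1.8240 * 18.4800 = 7.3145 kJ
Q2 (latent) = 0.2170 * 279.3010 = 60.6083 kJ
Q3 (sensible, liquid) = 0.2170 * 3.8360 * 96.0060 = 79.9165 kJ
Q_total = 147.8394 kJ

147.8394 kJ


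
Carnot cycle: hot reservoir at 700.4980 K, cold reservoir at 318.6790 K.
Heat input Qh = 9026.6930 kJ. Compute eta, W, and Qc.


eta = 1 - 318.6790/700.4980 = 0.5451
W = 0.5451 * 9026.6930 = 4920.1609 kJ
Qc = 9026.6930 - 4920.1609 = 4106.5321 kJ

eta = 54.5068%, W = 4920.1609 kJ, Qc = 4106.5321 kJ


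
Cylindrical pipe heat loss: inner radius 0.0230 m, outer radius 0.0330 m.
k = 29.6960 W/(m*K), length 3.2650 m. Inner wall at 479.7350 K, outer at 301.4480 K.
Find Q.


dT = 178.2870 K
ln(ro/ri) = 0.3610
Q = 2*pi*29.6960*3.2650*178.2870 / 0.3610 = 300855.1354 W

300855.1354 W


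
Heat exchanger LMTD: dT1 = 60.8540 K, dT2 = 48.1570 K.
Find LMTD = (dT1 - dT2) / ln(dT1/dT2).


dT1/dT2 = 1.2637
ln(dT1/dT2) = 0.2340
LMTD = 12.6970 / 0.2340 = 54.2581 K

54.2581 K


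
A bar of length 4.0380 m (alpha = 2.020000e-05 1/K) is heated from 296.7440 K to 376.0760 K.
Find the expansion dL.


dT = 79.3320 K
dL = 2.020000e-05 * 4.0380 * 79.3320 = 0.006471 m
L_final = 4.044471 m

dL = 0.006471 m


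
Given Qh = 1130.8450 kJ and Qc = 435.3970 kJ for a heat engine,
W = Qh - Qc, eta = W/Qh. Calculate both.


W = 1130.8450 - 435.3970 = 695.4480 kJ
eta = 695.4480 / 1130.8450 = 0.6150 = 61.4981%

W = 695.4480 kJ, eta = 61.4981%


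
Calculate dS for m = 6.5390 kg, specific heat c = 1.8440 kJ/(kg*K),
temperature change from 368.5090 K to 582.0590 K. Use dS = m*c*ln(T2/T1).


T2/T1 = 1.5795
ln(T2/T1) = 0.4571
dS = 6.5390 * 1.8440 * 0.4571 = 5.5118 kJ/K

5.5118 kJ/K


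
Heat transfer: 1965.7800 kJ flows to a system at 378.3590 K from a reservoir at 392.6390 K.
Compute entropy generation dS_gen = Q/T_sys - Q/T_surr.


dS_sys = 1965.7800/378.3590 = 5.1955 kJ/K
dS_surr = -1965.7800/392.6390 = -5.0066 kJ/K
dS_gen = 5.1955 - 5.0066 = 0.1890 kJ/K (irreversible)

dS_gen = 0.1890 kJ/K, irreversible


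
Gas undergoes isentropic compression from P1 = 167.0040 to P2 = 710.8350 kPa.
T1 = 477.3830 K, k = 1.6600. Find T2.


(k-1)/k = 0.3976
(P2/P1)^exp = 1.7787
T2 = 477.3830 * 1.7787 = 849.1178 K

849.1178 K


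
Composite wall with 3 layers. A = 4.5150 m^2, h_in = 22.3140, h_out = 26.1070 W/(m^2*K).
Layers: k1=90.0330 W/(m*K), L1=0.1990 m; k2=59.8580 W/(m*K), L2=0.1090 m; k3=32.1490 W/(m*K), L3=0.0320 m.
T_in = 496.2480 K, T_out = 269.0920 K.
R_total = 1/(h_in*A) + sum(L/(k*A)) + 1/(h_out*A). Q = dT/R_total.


R_conv_in = 1/(22.3140*4.5150) = 0.0099
R_1 = 0.1990/(90.0330*4.5150) = 0.0005
R_2 = 0.1090/(59.8580*4.5150) = 0.0004
R_3 = 0.0320/(32.1490*4.5150) = 0.0002
R_conv_out = 1/(26.1070*4.5150) = 0.0085
R_total = 0.0195 K/W
Q = 227.1560 / 0.0195 = 11635.4188 W

R_total = 0.0195 K/W, Q = 11635.4188 W


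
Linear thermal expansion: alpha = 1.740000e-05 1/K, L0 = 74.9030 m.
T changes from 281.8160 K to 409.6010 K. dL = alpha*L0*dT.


dT = 127.7850 K
dL = 1.740000e-05 * 74.9030 * 127.7850 = 0.166544 m
L_final = 75.069544 m

dL = 0.166544 m


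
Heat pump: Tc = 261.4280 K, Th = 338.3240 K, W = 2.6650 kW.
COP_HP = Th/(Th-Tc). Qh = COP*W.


COP = 338.3240 / 76.8960 = 4.3998
Qh = 4.3998 * 2.6650 = 11.7254 kW

COP = 4.3998, Qh = 11.7254 kW


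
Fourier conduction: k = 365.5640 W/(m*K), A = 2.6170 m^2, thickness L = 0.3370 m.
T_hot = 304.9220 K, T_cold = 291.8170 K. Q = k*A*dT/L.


dT = 13.1050 K
Q = 365.5640 * 2.6170 * 13.1050 / 0.3370 = 37202.6835 W

37202.6835 W


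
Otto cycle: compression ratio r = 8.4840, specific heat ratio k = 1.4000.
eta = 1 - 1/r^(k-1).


r^(k-1) = 2.3520
eta = 1 - 1/2.3520 = 0.5748 = 57.4833%

57.4833%


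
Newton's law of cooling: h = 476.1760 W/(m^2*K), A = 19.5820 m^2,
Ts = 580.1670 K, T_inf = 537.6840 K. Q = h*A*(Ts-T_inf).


dT = 42.4830 K
Q = 476.1760 * 19.5820 * 42.4830 = 396131.8172 W

396131.8172 W


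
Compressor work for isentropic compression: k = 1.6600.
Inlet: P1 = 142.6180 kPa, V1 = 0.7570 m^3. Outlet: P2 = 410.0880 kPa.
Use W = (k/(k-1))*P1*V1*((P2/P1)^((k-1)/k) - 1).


(k-1)/k = 0.3976
(P2/P1)^exp = 1.5219
W = 2.5152 * 142.6180 * 0.7570 * (1.5219 - 1) = 141.7071 kJ

141.7071 kJ


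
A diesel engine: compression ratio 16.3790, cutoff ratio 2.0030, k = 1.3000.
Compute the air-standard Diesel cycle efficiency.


r^(k-1) = 2.3136
rc^k = 2.4671
eta = 0.5137 = 51.3675%

51.3675%


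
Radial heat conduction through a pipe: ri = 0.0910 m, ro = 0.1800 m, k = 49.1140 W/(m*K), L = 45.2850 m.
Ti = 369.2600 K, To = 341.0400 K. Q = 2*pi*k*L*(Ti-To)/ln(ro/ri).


dT = 28.2200 K
ln(ro/ri) = 0.6821
Q = 2*pi*49.1140*45.2850*28.2200 / 0.6821 = 578162.8693 W

578162.8693 W


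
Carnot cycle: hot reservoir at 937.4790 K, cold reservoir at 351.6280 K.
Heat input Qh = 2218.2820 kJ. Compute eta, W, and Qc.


eta = 1 - 351.6280/937.4790 = 0.6249
W = 0.6249 * 2218.2820 = 1386.2526 kJ
Qc = 2218.2820 - 1386.2526 = 832.0294 kJ

eta = 62.4922%, W = 1386.2526 kJ, Qc = 832.0294 kJ


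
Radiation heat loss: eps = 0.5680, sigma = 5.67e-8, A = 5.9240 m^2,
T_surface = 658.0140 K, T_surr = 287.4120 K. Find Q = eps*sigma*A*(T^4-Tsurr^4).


T^4 = 1.8747e+11
Tsurr^4 = 6.8237e+09
Q = 0.5680 * 5.67e-8 * 5.9240 * 1.8065e+11 = 34465.5025 W

34465.5025 W


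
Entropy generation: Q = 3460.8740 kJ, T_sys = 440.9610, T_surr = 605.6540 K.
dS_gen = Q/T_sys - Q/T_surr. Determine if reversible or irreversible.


dS_sys = 3460.8740/440.9610 = 7.8485 kJ/K
dS_surr = -3460.8740/605.6540 = -5.7143 kJ/K
dS_gen = 7.8485 - 5.7143 = 2.1342 kJ/K (irreversible)

dS_gen = 2.1342 kJ/K, irreversible


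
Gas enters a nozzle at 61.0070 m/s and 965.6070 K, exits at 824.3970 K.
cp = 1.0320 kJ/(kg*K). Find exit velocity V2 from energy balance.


dT = 141.2100 K
2*cp*1000*dT = 291457.4400
V1^2 = 3721.8540
V2 = sqrt(295179.2940) = 543.3041 m/s

543.3041 m/s


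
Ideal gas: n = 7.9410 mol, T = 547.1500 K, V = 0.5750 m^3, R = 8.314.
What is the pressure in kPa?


P = nRT/V = 7.9410 * 8.314 * 547.1500 / 0.5750
= 36123.6495 / 0.5750 = 62823.7383 Pa = 62.8237 kPa

62.8237 kPa


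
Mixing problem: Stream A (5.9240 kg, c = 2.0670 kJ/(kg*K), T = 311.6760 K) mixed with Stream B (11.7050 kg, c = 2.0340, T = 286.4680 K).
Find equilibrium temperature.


num = 10636.6655
den = 36.0529
Tf = 295.0296 K

295.0296 K


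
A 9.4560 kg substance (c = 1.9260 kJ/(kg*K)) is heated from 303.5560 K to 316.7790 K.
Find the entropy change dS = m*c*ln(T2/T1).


T2/T1 = 1.0436
ln(T2/T1) = 0.0426
dS = 9.4560 * 1.9260 * 0.0426 = 0.7765 kJ/K

0.7765 kJ/K


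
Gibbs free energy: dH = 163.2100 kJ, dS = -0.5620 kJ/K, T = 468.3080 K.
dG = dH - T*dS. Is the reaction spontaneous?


T*dS = 468.3080 * -0.5620 = -263.1891 kJ
dG = 163.2100 + 263.1891 = 426.3991 kJ (non-spontaneous)

dG = 426.3991 kJ, non-spontaneous


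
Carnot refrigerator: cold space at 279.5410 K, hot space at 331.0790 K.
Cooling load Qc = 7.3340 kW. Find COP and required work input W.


COP = 279.5410 / 51.5380 = 5.4240
W = 7.3340 / 5.4240 = 1.3521 kW

COP = 5.4240, W = 1.3521 kW


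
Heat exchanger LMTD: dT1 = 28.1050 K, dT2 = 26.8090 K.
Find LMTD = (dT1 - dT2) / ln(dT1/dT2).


dT1/dT2 = 1.0483
ln(dT1/dT2) = 0.0472
LMTD = 1.2960 / 0.0472 = 27.4519 K

27.4519 K


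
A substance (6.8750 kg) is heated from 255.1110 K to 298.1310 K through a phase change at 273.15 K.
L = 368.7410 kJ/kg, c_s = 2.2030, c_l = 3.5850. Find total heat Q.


Q1 (sensible, solid) = 6.8750 * 2.2030 * 18.0390 = 273.2119 kJ
Q2 (latent) = 6.8750 * 368.7410 = 2535.0944 kJ
Q3 (sensible, liquid) = 6.8750 * 3.5850 * 24.9810 = 615.7036 kJ
Q_total = 3424.0099 kJ

3424.0099 kJ


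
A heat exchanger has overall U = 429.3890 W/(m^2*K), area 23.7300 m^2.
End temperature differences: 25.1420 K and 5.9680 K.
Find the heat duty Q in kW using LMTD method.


LMTD = 13.3326 K
Q = 429.3890 * 23.7300 * 13.3326 = 135851.3212 W = 135.8513 kW

135.8513 kW


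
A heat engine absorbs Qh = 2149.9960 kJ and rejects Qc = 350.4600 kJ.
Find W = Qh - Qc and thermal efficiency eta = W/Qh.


W = 2149.9960 - 350.4600 = 1799.5360 kJ
eta = 1799.5360 / 2149.9960 = 0.8370 = 83.6995%

W = 1799.5360 kJ, eta = 83.6995%


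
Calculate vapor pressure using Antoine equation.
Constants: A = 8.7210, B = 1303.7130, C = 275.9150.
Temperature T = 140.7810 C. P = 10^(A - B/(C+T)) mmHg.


C+T = 416.6960
B/(C+T) = 3.1287
log10(P) = 8.7210 - 3.1287 = 5.5923
P = 10^5.5923 = 391119.1315 mmHg

391119.1315 mmHg


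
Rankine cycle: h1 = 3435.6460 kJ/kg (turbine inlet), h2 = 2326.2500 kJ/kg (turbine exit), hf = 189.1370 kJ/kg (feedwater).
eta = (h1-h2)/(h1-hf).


W = 1109.3960 kJ/kg
Q_in = 3246.5090 kJ/kg
eta = 0.3417 = 34.1720%

eta = 34.1720%


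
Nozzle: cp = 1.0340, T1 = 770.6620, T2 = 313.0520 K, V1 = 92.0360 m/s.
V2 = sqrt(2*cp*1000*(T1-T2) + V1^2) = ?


dT = 457.6100 K
2*cp*1000*dT = 946337.4800
V1^2 = 8470.6253
V2 = sqrt(954808.1053) = 977.1428 m/s

977.1428 m/s


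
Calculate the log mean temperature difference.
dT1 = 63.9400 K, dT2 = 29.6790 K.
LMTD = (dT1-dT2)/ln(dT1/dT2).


dT1/dT2 = 2.1544
ln(dT1/dT2) = 0.7675
LMTD = 34.2610 / 0.7675 = 44.6394 K

44.6394 K


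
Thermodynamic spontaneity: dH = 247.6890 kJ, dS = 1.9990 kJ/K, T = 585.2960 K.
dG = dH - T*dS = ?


T*dS = 585.2960 * 1.9990 = 1170.0067 kJ
dG = 247.6890 - 1170.0067 = -922.3177 kJ (spontaneous)

dG = -922.3177 kJ, spontaneous


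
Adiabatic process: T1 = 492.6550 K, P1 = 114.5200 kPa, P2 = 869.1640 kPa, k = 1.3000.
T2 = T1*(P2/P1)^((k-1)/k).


(k-1)/k = 0.2308
(P2/P1)^exp = 1.5963
T2 = 492.6550 * 1.5963 = 786.4492 K

786.4492 K


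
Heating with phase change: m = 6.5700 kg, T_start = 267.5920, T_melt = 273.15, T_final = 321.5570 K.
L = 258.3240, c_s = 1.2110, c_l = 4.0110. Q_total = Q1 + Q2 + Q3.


Q1 (sensible, solid) = 6.5700 * 1.2110 * 5.5580 = 44.2209 kJ
Q2 (latent) = 6.5700 * 258.3240 = 1697.1887 kJ
Q3 (sensible, liquid) = 6.5700 * 4.0110 * 48.4070 = 1275.6343 kJ
Q_total = 3017.0440 kJ

3017.0440 kJ


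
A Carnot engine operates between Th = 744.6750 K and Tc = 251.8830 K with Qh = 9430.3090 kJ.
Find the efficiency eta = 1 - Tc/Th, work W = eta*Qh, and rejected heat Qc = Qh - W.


eta = 1 - 251.8830/744.6750 = 0.6618
W = 0.6618 * 9430.3090 = 6240.5490 kJ
Qc = 9430.3090 - 6240.5490 = 3189.7600 kJ

eta = 66.1754%, W = 6240.5490 kJ, Qc = 3189.7600 kJ


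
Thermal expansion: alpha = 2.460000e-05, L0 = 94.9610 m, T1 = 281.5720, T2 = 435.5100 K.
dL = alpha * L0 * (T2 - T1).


dT = 153.9380 K
dL = 2.460000e-05 * 94.9610 * 153.9380 = 0.359605 m
L_final = 95.320605 m

dL = 0.359605 m


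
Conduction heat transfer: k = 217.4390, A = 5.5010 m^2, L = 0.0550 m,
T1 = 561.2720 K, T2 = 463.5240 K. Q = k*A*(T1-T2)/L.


dT = 97.7480 K
Q = 217.4390 * 5.5010 * 97.7480 / 0.0550 = 2125809.1777 W

2125809.1777 W


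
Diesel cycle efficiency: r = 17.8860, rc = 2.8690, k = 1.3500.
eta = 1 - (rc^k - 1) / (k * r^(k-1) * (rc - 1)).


r^(k-1) = 2.7440
rc^k = 4.1489
eta = 0.5452 = 54.5179%

54.5179%


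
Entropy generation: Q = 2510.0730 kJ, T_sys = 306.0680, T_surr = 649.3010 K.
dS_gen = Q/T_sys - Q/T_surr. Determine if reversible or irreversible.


dS_sys = 2510.0730/306.0680 = 8.2010 kJ/K
dS_surr = -2510.0730/649.3010 = -3.8658 kJ/K
dS_gen = 8.2010 - 3.8658 = 4.3352 kJ/K (irreversible)

dS_gen = 4.3352 kJ/K, irreversible


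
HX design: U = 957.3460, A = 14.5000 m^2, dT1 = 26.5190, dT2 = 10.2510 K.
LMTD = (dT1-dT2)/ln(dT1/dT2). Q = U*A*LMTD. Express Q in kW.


LMTD = 17.1155 K
Q = 957.3460 * 14.5000 * 17.1155 = 237588.4254 W = 237.5884 kW

237.5884 kW


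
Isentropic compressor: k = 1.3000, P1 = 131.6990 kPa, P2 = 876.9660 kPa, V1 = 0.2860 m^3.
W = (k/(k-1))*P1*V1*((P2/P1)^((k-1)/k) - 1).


(k-1)/k = 0.2308
(P2/P1)^exp = 1.5489
W = 4.3333 * 131.6990 * 0.2860 * (1.5489 - 1) = 89.5863 kJ

89.5863 kJ


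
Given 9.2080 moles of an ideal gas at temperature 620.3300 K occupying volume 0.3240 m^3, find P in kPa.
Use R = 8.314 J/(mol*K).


P = nRT/V = 9.2080 * 8.314 * 620.3300 / 0.3240
= 47489.5567 / 0.3240 = 146572.7058 Pa = 146.5727 kPa

146.5727 kPa


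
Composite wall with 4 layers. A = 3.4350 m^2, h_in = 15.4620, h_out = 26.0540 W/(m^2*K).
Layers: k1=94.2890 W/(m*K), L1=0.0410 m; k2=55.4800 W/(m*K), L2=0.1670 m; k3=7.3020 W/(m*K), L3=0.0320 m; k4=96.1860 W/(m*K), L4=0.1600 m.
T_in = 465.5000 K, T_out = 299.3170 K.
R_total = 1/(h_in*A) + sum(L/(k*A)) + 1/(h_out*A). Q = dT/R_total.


R_conv_in = 1/(15.4620*3.4350) = 0.0188
R_1 = 0.0410/(94.2890*3.4350) = 0.0001
R_2 = 0.1670/(55.4800*3.4350) = 0.0009
R_3 = 0.0320/(7.3020*3.4350) = 0.0013
R_4 = 0.1600/(96.1860*3.4350) = 0.0005
R_conv_out = 1/(26.0540*3.4350) = 0.0112
R_total = 0.0328 K/W
Q = 166.1830 / 0.0328 = 5071.9911 W

R_total = 0.0328 K/W, Q = 5071.9911 W


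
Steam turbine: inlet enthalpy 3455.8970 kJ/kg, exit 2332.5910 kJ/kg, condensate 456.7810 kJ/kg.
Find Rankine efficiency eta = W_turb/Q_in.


W = 1123.3060 kJ/kg
Q_in = 2999.1160 kJ/kg
eta = 0.3745 = 37.4546%

eta = 37.4546%


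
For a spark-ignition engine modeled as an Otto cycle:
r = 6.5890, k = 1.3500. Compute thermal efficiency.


r^(k-1) = 1.9346
eta = 1 - 1/1.9346 = 0.4831 = 48.3092%

48.3092%


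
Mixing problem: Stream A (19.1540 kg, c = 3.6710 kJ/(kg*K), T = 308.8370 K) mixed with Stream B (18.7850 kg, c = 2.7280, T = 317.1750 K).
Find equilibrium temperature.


num = 37969.4531
den = 121.5598
Tf = 312.3520 K

312.3520 K


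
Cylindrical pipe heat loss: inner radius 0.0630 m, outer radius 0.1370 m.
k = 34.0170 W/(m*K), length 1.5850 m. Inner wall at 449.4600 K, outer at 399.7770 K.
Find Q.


dT = 49.6830 K
ln(ro/ri) = 0.7768
Q = 2*pi*34.0170*1.5850*49.6830 / 0.7768 = 21665.9587 W

21665.9587 W


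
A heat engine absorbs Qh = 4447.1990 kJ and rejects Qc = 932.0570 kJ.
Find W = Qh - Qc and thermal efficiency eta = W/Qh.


W = 4447.1990 - 932.0570 = 3515.1420 kJ
eta = 3515.1420 / 4447.1990 = 0.7904 = 79.0417%

W = 3515.1420 kJ, eta = 79.0417%


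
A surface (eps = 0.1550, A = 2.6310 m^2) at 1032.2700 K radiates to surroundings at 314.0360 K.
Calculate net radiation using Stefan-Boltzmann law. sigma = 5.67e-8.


T^4 = 1.1355e+12
Tsurr^4 = 9.7256e+09
Q = 0.1550 * 5.67e-8 * 2.6310 * 1.1257e+12 = 26029.9256 W

26029.9256 W


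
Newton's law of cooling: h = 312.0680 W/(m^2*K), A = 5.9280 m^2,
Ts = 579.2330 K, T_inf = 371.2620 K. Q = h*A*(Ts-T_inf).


dT = 207.9710 K
Q = 312.0680 * 5.9280 * 207.9710 = 384733.6854 W

384733.6854 W


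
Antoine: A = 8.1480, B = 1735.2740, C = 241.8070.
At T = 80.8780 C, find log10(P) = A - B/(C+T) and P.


C+T = 322.6850
B/(C+T) = 5.3776
log10(P) = 8.1480 - 5.3776 = 2.7704
P = 10^2.7704 = 589.3730 mmHg

589.3730 mmHg


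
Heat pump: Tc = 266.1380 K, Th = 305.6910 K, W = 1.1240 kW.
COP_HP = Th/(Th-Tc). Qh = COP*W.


COP = 305.6910 / 39.5530 = 7.7286
Qh = 7.7286 * 1.1240 = 8.6870 kW

COP = 7.7286, Qh = 8.6870 kW


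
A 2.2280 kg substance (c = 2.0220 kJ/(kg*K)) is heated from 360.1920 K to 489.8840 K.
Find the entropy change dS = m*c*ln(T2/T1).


T2/T1 = 1.3601
ln(T2/T1) = 0.3075
dS = 2.2280 * 2.0220 * 0.3075 = 1.3854 kJ/K

1.3854 kJ/K


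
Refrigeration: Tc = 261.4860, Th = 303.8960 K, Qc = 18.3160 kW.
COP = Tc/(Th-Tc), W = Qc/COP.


COP = 261.4860 / 42.4100 = 6.1657
W = 18.3160 / 6.1657 = 2.9706 kW

COP = 6.1657, W = 2.9706 kW


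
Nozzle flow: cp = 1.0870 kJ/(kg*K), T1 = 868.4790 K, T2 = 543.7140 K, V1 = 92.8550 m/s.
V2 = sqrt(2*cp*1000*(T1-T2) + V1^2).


dT = 324.7650 K
2*cp*1000*dT = 706039.1100
V1^2 = 8622.0510
V2 = sqrt(714661.1610) = 845.3763 m/s

845.3763 m/s


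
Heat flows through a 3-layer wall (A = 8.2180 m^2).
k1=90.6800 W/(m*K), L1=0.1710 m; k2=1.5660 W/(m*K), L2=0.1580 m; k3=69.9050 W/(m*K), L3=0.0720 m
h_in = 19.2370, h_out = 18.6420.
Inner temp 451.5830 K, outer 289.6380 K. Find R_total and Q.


R_conv_in = 1/(19.2370*8.2180) = 0.0063
R_1 = 0.1710/(90.6800*8.2180) = 0.0002
R_2 = 0.1580/(1.5660*8.2180) = 0.0123
R_3 = 0.0720/(69.9050*8.2180) = 0.0001
R_conv_out = 1/(18.6420*8.2180) = 0.0065
R_total = 0.0255 K/W
Q = 161.9450 / 0.0255 = 6354.5387 W

R_total = 0.0255 K/W, Q = 6354.5387 W
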